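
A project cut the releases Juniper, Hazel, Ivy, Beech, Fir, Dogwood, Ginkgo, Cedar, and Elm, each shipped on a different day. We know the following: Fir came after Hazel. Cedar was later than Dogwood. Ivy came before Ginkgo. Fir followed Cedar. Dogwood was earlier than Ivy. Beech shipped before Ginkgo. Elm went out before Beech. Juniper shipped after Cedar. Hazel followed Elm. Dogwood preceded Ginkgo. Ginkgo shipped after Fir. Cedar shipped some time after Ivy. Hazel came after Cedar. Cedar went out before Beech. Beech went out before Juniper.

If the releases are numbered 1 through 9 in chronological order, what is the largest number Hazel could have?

Hazel must come before Fir and Ginkgo — 2 releases forced after it.
Everything else can be placed before Hazel in some valid order, so Hazel can sit as late as position 9 − 2 = 7.

7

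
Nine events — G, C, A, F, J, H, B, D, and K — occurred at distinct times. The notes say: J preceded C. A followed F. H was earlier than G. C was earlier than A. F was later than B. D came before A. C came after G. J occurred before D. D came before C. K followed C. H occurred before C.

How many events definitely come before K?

Directly stated before K: C.
D reaches K via D → C → K.
G reaches K via G → C → K.
H reaches K via H → C → K.
Likewise J reaches K by chaining the stated constraints.
No chain forces F (or any of the others) ahead of K.
That's C, D, G, H, and J — 5 in all.

5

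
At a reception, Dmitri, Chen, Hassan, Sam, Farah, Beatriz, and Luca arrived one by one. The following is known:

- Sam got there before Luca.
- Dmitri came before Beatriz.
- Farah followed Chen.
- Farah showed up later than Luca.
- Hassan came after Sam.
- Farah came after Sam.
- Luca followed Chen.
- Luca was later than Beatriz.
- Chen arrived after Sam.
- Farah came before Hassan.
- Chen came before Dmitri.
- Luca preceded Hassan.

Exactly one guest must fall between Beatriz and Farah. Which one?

Tracing the constraints gives Beatriz → Luca → Farah, so Luca sits after Beatriz and before Farah.
No other guest is forced both after Beatriz and before Farah.

Luca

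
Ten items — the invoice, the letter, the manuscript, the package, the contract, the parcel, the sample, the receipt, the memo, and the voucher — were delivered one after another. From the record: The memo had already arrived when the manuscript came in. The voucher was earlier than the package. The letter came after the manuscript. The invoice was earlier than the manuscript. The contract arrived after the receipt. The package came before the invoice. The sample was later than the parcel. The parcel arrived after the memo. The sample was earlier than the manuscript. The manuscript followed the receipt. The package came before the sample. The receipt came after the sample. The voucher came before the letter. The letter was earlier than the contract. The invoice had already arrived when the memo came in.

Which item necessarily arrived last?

the contract

Every other item has a chain of constraints placing it before the contract, so the contract is last.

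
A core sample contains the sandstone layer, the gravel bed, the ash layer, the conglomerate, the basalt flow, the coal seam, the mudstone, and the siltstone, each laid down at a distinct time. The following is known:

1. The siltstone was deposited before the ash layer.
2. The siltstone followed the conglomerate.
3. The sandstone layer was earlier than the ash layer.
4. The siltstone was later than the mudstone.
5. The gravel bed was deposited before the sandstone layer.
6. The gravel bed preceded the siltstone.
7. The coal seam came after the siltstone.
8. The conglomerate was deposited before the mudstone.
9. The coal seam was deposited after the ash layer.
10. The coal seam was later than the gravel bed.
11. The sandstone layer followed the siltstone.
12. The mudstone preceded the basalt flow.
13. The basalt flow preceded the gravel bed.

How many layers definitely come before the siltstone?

Directly stated before the siltstone: the conglomerate, the gravel bed, and the mudstone.
The basalt flow reaches the siltstone via the basalt flow → the gravel bed → the siltstone.
That's the basalt flow, the conglomerate, the gravel bed, and the mudstone — 4 in all.

4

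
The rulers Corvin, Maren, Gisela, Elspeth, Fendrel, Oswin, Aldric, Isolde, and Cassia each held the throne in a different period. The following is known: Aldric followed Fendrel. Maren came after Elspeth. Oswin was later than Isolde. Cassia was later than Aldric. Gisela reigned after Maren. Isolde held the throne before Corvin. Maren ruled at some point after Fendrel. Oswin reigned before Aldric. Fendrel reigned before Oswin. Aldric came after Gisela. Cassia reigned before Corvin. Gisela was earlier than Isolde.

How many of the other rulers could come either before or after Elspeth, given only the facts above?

Forced after Elspeth: Aldric, Cassia, Corvin, Gisela, Isolde, Maren, and Oswin.
That leaves Fendrel with no forced order relative to Elspeth — 1.

1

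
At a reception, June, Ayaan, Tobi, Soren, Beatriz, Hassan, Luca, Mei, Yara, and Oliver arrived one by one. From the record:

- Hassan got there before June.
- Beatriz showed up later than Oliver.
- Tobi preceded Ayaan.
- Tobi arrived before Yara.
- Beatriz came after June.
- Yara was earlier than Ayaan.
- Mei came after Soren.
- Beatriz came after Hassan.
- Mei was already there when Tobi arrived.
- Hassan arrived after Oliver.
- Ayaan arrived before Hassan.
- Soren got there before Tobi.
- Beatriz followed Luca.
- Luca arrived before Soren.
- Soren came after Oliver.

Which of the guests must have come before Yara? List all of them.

Directly stated before Yara: Tobi.
Luca reaches Yara via Luca → Soren → Tobi → Yara.
Mei reaches Yara via Mei → Tobi → Yara.
Oliver reaches Yara via Oliver → Soren → Tobi → Yara.
Likewise Soren reaches Yara by chaining the stated constraints.
No chain forces Hassan (or any of the others) ahead of Yara.

Luca, Mei, Oliver, Soren, Tobi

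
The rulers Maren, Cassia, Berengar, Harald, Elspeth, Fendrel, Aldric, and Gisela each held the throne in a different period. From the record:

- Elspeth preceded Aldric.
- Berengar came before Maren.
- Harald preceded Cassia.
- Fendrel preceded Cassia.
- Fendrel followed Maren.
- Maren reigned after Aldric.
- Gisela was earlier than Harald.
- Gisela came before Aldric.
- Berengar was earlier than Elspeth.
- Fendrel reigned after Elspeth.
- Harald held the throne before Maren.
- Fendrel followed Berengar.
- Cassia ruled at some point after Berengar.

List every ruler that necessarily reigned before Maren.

Aldric, Berengar, Elspeth, Gisela, Harald

Directly stated before Maren: Aldric, Berengar, and Harald.
Elspeth reaches Maren via Elspeth → Aldric → Maren.
Gisela reaches Maren via Gisela → Aldric → Maren.
No chain forces Fendrel (or any of the others) ahead of Maren.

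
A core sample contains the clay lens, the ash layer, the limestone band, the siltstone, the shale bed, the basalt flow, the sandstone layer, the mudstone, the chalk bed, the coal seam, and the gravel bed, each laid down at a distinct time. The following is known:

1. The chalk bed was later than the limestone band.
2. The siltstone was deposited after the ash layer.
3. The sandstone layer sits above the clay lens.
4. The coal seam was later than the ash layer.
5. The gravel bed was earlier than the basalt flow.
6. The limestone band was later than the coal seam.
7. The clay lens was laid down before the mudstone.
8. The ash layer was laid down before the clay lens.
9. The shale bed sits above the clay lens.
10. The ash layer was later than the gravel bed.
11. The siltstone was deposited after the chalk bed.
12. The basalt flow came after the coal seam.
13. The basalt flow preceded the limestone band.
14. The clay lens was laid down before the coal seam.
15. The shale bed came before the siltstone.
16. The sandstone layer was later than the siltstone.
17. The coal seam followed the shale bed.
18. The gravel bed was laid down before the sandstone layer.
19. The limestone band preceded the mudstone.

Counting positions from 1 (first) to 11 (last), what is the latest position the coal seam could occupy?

5

The coal seam must come before the basalt flow, the chalk bed, the limestone band, the mudstone, the sandstone layer, and the siltstone — 6 layers forced after it.
Everything else can be placed before the coal seam in some valid order, so the coal seam can sit as late as position 11 − 6 = 5.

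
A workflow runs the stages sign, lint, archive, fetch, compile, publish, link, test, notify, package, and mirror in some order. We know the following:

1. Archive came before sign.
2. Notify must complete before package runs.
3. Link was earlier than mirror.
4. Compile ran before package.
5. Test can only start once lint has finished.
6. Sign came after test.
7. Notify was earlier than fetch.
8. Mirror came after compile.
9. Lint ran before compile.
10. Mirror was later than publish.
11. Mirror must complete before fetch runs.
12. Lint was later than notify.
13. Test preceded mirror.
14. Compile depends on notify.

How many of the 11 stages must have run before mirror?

Directly stated before mirror: compile, link, publish, and test.
Lint reaches mirror via lint → compile → mirror.
Notify reaches mirror via notify → compile → mirror.
No chain forces archive (or any of the others) ahead of mirror.
That's compile, link, lint, notify, publish, and test — 6 in all.

6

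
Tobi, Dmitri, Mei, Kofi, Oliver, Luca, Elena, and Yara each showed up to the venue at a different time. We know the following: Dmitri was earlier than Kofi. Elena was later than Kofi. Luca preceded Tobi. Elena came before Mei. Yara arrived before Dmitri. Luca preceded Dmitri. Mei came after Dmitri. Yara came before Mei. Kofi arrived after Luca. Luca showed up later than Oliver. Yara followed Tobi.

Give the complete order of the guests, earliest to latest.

Oliver, Luca, Tobi, Yara, Dmitri, Kofi, Elena, Mei

The constraints fix every adjacent pair, so only one ordering works:
Oliver → Luca → Tobi → Yara → Dmitri → Kofi → Elena → Mei.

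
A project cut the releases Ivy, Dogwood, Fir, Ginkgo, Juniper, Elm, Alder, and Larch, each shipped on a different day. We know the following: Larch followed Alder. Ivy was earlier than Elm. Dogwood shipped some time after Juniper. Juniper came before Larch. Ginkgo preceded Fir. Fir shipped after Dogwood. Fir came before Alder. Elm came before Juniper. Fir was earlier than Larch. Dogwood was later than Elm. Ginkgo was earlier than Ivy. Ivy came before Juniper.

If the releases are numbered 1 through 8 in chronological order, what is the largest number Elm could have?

3

Elm must come before Alder, Dogwood, Fir, Juniper, and Larch — 5 releases forced after it.
Everything else can be placed before Elm in some valid order, so Elm can sit as late as position 8 − 5 = 3.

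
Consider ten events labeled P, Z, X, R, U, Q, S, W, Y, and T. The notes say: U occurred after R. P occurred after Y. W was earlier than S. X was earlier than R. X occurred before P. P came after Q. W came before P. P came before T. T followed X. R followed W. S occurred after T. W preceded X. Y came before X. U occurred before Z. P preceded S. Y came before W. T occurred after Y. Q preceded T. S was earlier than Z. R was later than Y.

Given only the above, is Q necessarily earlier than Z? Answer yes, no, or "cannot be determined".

yes

Chain the constraints: Q → T → S → Z. Each link is directly stated, so Q comes before Z.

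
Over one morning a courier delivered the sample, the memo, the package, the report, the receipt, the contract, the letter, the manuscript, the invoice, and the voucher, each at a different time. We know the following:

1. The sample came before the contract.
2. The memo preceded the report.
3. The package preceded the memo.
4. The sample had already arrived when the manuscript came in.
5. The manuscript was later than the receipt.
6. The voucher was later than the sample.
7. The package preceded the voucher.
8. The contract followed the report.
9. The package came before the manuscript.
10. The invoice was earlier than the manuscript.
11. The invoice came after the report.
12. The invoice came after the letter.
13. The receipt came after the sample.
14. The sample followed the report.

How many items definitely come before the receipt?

Directly stated before the receipt: the sample.
The memo reaches the receipt via the memo → the report → the sample → the receipt.
The package reaches the receipt via the package → the memo → the report → the sample → the receipt.
The report reaches the receipt via the report → the sample → the receipt.
No chain forces the invoice (or any of the others) ahead of the receipt.
That's the memo, the package, the report, and the sample — 4 in all.

4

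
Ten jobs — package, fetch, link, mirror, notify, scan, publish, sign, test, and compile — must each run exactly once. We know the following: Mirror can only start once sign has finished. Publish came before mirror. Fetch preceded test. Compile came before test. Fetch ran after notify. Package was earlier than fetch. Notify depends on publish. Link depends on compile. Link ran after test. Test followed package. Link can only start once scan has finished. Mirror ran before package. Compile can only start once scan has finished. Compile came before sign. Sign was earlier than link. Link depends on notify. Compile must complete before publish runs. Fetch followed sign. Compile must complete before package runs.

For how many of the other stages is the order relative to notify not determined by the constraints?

3

Forced before notify: compile, publish, and scan; forced after notify: fetch, link, and test.
That leaves mirror, package, and sign with no forced order relative to notify — 3.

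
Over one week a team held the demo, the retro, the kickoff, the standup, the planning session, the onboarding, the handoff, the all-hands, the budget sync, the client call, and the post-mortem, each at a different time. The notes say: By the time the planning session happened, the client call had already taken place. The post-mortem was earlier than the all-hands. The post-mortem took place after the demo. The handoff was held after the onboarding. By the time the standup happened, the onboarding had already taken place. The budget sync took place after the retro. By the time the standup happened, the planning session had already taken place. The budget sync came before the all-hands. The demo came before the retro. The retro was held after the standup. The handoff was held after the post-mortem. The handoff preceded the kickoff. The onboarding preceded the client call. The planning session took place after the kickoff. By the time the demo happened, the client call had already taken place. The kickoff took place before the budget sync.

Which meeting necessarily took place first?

the onboarding

The onboarding has a chain of constraints placing it before every other meeting, so the onboarding must be first.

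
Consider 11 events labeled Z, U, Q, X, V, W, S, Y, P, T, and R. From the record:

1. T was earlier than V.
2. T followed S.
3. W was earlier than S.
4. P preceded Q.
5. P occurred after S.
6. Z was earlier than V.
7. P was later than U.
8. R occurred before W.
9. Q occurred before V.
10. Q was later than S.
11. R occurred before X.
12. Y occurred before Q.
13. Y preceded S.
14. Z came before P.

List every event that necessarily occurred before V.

P, Q, R, S, T, U, W, Y, Z

Directly stated before V: Q, T, and Z.
P reaches V via P → Q → V.
R reaches V via R → W → S → T → V.
S reaches V via S → T → V.
Likewise U, W, and Y each reach V by chaining the stated constraints.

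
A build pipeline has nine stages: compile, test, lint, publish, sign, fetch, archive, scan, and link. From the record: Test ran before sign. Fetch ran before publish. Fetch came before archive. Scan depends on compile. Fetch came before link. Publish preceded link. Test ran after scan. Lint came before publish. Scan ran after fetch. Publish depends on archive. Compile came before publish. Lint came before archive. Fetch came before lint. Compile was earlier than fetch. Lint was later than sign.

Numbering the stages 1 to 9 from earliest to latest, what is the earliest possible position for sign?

5

Compile, fetch, scan, and test must all come before sign — 4 forced predecessors.
Nothing else is forced ahead of sign, so its earliest slot is position 4 + 1 = 5.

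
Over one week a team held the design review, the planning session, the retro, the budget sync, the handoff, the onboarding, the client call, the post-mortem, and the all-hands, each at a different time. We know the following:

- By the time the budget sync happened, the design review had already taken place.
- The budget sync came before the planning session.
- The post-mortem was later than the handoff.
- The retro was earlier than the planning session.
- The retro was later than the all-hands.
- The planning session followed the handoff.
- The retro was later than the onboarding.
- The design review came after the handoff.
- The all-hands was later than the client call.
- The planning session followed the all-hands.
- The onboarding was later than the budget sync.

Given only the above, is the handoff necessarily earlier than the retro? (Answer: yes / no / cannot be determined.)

Chain the constraints: the handoff → the design review → the budget sync → the onboarding → the retro. Each link is directly stated, so the handoff comes before the retro.

yes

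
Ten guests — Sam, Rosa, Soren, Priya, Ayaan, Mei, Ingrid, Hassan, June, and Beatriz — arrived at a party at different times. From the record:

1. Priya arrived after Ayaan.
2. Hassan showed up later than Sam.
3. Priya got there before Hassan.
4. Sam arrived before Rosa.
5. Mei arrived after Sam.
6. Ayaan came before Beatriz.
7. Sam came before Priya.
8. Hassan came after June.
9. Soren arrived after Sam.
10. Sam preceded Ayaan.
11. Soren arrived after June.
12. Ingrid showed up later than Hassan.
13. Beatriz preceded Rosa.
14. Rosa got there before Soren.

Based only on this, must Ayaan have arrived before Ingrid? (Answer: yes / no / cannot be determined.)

Chain the constraints: Ayaan → Priya → Hassan → Ingrid. Each link is directly stated, so Ayaan comes before Ingrid.

yes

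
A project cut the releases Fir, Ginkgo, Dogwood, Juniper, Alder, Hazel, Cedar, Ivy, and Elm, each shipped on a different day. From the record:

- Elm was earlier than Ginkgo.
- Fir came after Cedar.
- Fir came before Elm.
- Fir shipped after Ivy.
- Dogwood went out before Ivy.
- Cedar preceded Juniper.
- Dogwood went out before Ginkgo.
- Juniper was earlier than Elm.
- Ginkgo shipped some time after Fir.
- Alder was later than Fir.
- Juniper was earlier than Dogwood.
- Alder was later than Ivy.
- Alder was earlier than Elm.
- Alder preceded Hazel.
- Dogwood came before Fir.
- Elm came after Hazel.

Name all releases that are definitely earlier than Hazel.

Alder, Cedar, Dogwood, Fir, Ivy, Juniper

Directly stated before Hazel: Alder.
Cedar reaches Hazel via Cedar → Fir → Alder → Hazel.
Dogwood reaches Hazel via Dogwood → Ivy → Alder → Hazel.
Fir reaches Hazel via Fir → Alder → Hazel.
Likewise Ivy and Juniper each reach Hazel by chaining the stated constraints.
No chain forces Ginkgo (or any of the others) ahead of Hazel.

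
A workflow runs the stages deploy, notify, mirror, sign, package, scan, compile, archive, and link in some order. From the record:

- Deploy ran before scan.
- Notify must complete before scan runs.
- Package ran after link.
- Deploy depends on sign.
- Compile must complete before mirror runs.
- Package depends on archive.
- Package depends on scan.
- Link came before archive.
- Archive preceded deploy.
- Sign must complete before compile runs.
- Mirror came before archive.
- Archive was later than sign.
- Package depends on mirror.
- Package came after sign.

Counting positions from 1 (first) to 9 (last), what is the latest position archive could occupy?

Archive must come before deploy, package, and scan — 3 stages forced after it.
Everything else can be placed before archive in some valid order, so archive can sit as late as position 9 − 3 = 6.

6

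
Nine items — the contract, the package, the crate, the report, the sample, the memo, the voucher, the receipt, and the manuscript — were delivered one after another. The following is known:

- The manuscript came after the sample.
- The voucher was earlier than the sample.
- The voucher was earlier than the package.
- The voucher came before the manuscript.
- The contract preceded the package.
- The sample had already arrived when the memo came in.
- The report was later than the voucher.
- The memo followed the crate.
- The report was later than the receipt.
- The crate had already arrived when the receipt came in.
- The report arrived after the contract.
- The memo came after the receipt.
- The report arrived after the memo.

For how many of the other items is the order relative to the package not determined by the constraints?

6

Forced before the package: the contract and the voucher.
That leaves the crate, the manuscript, the memo, the receipt, the report, and the sample with no forced order relative to the package — 6.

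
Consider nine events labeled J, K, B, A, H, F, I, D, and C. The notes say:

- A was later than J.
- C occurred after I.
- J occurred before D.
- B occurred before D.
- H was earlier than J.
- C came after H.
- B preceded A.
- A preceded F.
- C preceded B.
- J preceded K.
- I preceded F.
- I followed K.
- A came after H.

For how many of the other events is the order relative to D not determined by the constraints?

Forced before D: B, C, H, I, J, and K.
That leaves A and F with no forced order relative to D — 2.

2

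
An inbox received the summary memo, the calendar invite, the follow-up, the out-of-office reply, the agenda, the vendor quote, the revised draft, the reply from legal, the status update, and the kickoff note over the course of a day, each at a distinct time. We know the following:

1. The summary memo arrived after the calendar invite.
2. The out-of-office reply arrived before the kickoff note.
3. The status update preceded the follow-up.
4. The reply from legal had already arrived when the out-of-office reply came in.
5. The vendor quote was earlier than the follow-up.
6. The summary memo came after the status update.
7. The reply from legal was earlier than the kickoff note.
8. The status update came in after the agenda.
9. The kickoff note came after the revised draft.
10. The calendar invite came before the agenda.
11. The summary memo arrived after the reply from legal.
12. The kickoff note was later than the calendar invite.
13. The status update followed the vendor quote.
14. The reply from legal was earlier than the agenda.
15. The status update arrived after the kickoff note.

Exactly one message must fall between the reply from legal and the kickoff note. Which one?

the out-of-office reply

Tracing the constraints gives the reply from legal → the out-of-office reply → the kickoff note, so the out-of-office reply sits after the reply from legal and before the kickoff note.
No other message is forced both after the reply from legal and before the kickoff note.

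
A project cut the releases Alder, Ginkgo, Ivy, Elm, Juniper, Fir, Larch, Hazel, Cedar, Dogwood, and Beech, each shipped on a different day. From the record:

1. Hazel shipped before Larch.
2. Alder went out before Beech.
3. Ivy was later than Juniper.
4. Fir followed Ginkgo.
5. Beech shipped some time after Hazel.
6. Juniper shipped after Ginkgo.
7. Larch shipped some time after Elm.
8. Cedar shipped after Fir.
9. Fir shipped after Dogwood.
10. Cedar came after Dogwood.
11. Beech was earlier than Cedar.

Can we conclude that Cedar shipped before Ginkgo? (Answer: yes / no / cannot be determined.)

no

Tracing the constraints gives Ginkgo → Fir → Cedar, so Ginkgo must come before Cedar.
That means Cedar cannot be before Ginkgo.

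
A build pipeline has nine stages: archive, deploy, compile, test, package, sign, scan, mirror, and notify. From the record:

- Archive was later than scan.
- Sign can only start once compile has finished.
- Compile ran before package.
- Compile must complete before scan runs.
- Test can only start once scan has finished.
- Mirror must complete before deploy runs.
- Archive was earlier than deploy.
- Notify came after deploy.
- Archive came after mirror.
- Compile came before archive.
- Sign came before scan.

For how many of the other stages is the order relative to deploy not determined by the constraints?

Forced before deploy: archive, compile, mirror, scan, and sign; forced after deploy: notify.
That leaves package and test with no forced order relative to deploy — 2.

2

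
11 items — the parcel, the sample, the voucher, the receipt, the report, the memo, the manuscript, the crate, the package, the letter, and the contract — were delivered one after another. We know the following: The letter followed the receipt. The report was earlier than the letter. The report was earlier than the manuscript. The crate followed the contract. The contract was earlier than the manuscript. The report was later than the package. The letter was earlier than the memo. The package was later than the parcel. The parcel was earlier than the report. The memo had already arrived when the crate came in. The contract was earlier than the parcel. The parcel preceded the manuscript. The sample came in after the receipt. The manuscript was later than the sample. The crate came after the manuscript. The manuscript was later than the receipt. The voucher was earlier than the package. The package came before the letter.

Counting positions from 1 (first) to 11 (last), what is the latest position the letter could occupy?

9

The letter must come before the crate and the memo — 2 items forced after it.
Everything else can be placed before the letter in some valid order, so the letter can sit as late as position 11 − 2 = 9.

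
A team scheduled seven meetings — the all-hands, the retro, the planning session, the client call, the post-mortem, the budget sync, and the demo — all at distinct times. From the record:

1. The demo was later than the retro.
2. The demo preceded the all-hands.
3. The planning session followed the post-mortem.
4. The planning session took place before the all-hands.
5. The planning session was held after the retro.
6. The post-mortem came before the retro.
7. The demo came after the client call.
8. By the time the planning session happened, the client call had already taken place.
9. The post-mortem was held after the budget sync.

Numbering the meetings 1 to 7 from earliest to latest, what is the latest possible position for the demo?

6

The demo must come before the all-hands — 1 meeting forced after it.
Everything else can be placed before the demo in some valid order, so the demo can sit as late as position 7 − 1 = 6.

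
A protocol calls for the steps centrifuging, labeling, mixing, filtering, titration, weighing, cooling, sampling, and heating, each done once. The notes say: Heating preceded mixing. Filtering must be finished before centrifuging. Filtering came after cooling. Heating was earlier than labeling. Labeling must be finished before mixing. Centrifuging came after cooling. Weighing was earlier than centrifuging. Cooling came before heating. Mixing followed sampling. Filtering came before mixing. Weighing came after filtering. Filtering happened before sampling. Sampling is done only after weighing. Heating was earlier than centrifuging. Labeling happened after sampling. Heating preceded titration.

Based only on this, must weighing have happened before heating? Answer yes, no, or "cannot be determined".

No chain of stated constraints runs from weighing to heating, and none runs from heating to weighing either.
So the relative order of weighing and heating is not fixed by the given facts.

cannot be determined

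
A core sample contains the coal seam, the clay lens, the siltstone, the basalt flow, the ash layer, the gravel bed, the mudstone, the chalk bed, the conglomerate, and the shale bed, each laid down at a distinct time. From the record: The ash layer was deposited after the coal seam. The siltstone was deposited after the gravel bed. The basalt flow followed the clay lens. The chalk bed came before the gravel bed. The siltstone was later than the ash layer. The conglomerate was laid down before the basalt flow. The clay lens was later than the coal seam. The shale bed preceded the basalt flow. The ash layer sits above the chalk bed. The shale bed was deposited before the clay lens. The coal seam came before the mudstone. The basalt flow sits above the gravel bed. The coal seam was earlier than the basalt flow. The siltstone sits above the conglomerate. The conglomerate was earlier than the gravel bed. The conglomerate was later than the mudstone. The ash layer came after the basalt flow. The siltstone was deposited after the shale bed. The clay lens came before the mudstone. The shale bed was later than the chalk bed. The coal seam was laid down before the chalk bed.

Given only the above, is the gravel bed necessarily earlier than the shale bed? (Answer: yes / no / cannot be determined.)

no

Tracing the constraints gives the shale bed → the clay lens → the mudstone → the conglomerate → the gravel bed, so the shale bed must come before the gravel bed.
That means the gravel bed cannot be before the shale bed.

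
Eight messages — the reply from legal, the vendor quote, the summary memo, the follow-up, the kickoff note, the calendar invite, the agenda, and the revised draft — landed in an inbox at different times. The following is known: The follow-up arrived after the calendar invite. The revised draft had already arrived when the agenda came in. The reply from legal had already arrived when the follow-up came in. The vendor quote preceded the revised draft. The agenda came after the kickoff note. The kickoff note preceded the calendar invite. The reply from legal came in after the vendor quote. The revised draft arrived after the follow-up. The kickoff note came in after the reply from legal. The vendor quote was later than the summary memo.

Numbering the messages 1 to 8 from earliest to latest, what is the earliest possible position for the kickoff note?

4

The reply from legal, the summary memo, and the vendor quote must all come before the kickoff note — 3 forced predecessors.
Nothing else is forced ahead of the kickoff note, so its earliest slot is position 3 + 1 = 4.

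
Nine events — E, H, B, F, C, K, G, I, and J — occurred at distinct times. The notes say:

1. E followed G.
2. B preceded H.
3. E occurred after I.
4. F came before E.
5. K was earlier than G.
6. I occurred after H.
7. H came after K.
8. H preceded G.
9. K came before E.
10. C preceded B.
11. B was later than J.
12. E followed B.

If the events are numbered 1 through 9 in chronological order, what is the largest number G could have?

8

G must come before E — 1 event forced after it.
Everything else can be placed before G in some valid order, so G can sit as late as position 9 − 1 = 8.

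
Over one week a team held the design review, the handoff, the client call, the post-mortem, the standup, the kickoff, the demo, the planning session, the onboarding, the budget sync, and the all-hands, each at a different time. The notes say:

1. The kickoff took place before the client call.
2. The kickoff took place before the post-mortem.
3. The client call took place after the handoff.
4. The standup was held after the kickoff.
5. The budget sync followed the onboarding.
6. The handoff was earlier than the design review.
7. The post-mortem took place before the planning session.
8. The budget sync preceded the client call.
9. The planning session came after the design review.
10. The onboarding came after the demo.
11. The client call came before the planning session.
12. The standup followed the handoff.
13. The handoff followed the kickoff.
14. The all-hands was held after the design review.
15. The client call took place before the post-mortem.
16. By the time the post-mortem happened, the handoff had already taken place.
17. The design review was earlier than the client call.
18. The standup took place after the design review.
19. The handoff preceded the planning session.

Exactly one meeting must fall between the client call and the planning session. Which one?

Tracing the constraints gives the client call → the post-mortem → the planning session, so the post-mortem sits after the client call and before the planning session.
No other meeting is forced both after the client call and before the planning session.

the post-mortem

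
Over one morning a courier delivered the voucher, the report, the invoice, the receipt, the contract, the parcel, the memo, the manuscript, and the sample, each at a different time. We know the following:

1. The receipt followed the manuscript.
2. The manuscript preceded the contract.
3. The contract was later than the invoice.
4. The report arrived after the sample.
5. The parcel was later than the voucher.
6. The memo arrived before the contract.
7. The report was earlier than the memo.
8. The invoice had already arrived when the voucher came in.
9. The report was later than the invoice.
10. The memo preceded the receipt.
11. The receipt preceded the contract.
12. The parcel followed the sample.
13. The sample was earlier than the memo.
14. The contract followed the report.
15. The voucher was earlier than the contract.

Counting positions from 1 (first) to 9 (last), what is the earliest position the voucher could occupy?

The invoice must come before the voucher — 1 forced predecessor.
Nothing else is forced ahead of the voucher, so its earliest slot is position 1 + 1 = 2.

2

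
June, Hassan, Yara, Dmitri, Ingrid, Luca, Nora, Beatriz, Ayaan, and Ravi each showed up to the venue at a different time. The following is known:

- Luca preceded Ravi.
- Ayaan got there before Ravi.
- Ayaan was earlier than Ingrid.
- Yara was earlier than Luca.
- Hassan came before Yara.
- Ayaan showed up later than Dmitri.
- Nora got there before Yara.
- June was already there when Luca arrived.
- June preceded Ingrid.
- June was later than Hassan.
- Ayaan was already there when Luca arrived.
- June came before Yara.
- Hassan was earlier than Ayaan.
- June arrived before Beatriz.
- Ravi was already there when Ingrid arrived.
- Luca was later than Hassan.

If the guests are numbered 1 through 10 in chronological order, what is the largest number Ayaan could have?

7

Ayaan must come before Ingrid, Luca, and Ravi — 3 guests forced after them.
Everything else can be placed before Ayaan in some valid order, so Ayaan can sit as late as position 10 − 3 = 7.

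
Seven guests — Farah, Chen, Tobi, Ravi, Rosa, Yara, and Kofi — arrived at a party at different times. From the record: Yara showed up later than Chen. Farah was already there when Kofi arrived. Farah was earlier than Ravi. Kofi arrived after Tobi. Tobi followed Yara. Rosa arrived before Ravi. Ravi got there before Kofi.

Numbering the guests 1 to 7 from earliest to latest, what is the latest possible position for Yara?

Yara must come before Kofi and Tobi — 2 guests forced after them.
Everything else can be placed before Yara in some valid order, so Yara can sit as late as position 7 − 2 = 5.

5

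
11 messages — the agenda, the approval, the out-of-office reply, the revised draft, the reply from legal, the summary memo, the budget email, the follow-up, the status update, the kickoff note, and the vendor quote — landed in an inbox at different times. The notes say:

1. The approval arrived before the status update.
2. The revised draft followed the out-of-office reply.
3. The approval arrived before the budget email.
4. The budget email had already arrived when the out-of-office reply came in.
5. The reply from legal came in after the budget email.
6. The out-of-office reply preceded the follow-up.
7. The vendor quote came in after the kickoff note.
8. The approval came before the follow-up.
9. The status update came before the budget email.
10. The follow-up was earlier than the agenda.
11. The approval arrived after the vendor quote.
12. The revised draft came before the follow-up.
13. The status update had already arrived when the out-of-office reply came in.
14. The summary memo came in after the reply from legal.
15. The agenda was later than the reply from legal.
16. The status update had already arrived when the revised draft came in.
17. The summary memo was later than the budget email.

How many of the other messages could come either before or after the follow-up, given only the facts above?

2

Forced before the follow-up: the approval, the budget email, the kickoff note, the out-of-office reply, the revised draft, the status update, and the vendor quote; forced after the follow-up: the agenda.
That leaves the reply from legal and the summary memo with no forced order relative to the follow-up — 2.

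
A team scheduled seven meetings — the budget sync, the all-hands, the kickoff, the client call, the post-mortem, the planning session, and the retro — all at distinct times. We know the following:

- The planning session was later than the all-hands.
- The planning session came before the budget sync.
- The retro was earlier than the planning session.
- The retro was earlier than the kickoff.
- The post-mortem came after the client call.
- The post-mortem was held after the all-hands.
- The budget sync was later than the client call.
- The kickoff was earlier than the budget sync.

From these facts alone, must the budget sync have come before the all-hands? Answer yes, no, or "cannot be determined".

Tracing the constraints gives the all-hands → the planning session → the budget sync, so the all-hands must come before the budget sync.
That means the budget sync cannot be before the all-hands.

no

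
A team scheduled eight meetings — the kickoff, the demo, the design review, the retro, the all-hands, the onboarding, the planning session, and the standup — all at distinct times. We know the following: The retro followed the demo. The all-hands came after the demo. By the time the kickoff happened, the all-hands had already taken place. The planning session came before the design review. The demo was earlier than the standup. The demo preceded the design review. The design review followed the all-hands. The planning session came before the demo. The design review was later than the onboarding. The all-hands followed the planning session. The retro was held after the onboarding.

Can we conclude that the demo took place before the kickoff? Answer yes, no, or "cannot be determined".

Chain the constraints: the demo → the all-hands → the kickoff. Each link is directly stated, so the demo comes before the kickoff.

yes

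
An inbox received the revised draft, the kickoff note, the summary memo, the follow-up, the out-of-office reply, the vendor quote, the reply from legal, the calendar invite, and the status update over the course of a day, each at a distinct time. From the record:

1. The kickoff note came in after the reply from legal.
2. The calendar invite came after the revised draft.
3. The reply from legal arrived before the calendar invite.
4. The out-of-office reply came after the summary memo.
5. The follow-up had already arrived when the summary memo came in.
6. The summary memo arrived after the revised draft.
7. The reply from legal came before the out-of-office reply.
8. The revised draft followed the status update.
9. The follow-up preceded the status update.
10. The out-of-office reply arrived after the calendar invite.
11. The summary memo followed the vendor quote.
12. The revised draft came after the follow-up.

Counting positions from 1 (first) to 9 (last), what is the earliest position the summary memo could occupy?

5

The follow-up, the revised draft, the status update, and the vendor quote must all come before the summary memo — 4 forced predecessors.
Nothing else is forced ahead of the summary memo, so its earliest slot is position 4 + 1 = 5.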